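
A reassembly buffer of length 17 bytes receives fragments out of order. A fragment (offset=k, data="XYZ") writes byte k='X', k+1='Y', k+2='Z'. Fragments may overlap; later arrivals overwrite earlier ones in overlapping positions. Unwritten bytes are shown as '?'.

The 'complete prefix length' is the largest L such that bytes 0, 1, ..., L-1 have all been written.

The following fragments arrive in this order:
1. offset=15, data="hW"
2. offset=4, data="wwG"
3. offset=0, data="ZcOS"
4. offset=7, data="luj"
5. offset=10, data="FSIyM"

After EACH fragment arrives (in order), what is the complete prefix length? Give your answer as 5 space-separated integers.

Fragment 1: offset=15 data="hW" -> buffer=???????????????hW -> prefix_len=0
Fragment 2: offset=4 data="wwG" -> buffer=????wwG????????hW -> prefix_len=0
Fragment 3: offset=0 data="ZcOS" -> buffer=ZcOSwwG????????hW -> prefix_len=7
Fragment 4: offset=7 data="luj" -> buffer=ZcOSwwGluj?????hW -> prefix_len=10
Fragment 5: offset=10 data="FSIyM" -> buffer=ZcOSwwGlujFSIyMhW -> prefix_len=17

Answer: 0 0 7 10 17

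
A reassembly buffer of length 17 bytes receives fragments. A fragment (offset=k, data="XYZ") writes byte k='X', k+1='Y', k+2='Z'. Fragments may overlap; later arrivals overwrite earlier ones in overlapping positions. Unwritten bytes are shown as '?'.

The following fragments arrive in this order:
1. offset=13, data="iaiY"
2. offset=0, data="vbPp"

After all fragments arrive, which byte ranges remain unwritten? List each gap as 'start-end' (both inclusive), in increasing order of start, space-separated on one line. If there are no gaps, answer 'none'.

Fragment 1: offset=13 len=4
Fragment 2: offset=0 len=4
Gaps: 4-12

Answer: 4-12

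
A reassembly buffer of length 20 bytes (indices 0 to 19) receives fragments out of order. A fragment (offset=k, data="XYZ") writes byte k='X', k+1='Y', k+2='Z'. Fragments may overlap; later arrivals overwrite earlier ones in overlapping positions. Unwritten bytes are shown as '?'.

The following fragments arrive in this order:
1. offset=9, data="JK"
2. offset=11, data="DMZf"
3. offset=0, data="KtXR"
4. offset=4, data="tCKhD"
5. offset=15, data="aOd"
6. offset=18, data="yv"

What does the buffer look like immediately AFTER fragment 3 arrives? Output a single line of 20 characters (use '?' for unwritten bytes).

Fragment 1: offset=9 data="JK" -> buffer=?????????JK?????????
Fragment 2: offset=11 data="DMZf" -> buffer=?????????JKDMZf?????
Fragment 3: offset=0 data="KtXR" -> buffer=KtXR?????JKDMZf?????

Answer: KtXR?????JKDMZf?????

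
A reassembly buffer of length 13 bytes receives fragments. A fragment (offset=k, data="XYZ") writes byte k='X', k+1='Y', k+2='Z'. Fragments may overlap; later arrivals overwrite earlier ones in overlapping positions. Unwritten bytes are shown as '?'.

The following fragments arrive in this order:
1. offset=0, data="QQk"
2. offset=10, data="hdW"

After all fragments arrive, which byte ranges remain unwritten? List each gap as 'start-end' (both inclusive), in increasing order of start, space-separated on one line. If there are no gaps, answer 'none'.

Fragment 1: offset=0 len=3
Fragment 2: offset=10 len=3
Gaps: 3-9

Answer: 3-9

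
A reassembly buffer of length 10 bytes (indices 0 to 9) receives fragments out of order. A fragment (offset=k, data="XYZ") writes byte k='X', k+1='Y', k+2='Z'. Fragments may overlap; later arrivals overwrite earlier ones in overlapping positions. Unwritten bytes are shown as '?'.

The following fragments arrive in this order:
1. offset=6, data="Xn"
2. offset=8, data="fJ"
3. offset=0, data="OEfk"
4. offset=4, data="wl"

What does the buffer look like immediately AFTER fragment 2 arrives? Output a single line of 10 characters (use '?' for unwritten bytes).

Answer: ??????XnfJ

Derivation:
Fragment 1: offset=6 data="Xn" -> buffer=??????Xn??
Fragment 2: offset=8 data="fJ" -> buffer=??????XnfJ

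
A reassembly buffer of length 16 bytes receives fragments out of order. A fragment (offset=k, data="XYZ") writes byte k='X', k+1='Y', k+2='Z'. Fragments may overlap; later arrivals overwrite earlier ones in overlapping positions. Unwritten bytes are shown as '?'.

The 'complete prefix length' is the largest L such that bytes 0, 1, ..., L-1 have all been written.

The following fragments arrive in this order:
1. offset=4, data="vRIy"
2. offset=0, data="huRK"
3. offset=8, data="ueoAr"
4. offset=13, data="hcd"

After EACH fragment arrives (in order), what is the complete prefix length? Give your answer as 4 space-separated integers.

Fragment 1: offset=4 data="vRIy" -> buffer=????vRIy???????? -> prefix_len=0
Fragment 2: offset=0 data="huRK" -> buffer=huRKvRIy???????? -> prefix_len=8
Fragment 3: offset=8 data="ueoAr" -> buffer=huRKvRIyueoAr??? -> prefix_len=13
Fragment 4: offset=13 data="hcd" -> buffer=huRKvRIyueoArhcd -> prefix_len=16

Answer: 0 8 13 16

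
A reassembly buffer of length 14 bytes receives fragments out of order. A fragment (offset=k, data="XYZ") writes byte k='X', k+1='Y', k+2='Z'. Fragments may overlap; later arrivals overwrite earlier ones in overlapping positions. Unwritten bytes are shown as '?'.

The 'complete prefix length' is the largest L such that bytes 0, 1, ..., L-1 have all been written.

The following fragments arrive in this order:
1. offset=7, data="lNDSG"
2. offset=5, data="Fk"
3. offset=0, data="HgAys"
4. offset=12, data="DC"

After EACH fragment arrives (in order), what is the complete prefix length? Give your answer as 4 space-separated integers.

Answer: 0 0 12 14

Derivation:
Fragment 1: offset=7 data="lNDSG" -> buffer=???????lNDSG?? -> prefix_len=0
Fragment 2: offset=5 data="Fk" -> buffer=?????FklNDSG?? -> prefix_len=0
Fragment 3: offset=0 data="HgAys" -> buffer=HgAysFklNDSG?? -> prefix_len=12
Fragment 4: offset=12 data="DC" -> buffer=HgAysFklNDSGDC -> prefix_len=14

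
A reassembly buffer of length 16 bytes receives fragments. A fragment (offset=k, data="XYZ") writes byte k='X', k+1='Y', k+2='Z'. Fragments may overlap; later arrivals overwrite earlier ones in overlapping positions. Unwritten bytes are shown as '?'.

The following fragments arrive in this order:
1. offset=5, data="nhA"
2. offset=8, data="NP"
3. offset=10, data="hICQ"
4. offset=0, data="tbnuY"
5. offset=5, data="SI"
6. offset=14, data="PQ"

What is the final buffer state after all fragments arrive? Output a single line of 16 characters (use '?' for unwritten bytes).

Answer: tbnuYSIANPhICQPQ

Derivation:
Fragment 1: offset=5 data="nhA" -> buffer=?????nhA????????
Fragment 2: offset=8 data="NP" -> buffer=?????nhANP??????
Fragment 3: offset=10 data="hICQ" -> buffer=?????nhANPhICQ??
Fragment 4: offset=0 data="tbnuY" -> buffer=tbnuYnhANPhICQ??
Fragment 5: offset=5 data="SI" -> buffer=tbnuYSIANPhICQ??
Fragment 6: offset=14 data="PQ" -> buffer=tbnuYSIANPhICQPQ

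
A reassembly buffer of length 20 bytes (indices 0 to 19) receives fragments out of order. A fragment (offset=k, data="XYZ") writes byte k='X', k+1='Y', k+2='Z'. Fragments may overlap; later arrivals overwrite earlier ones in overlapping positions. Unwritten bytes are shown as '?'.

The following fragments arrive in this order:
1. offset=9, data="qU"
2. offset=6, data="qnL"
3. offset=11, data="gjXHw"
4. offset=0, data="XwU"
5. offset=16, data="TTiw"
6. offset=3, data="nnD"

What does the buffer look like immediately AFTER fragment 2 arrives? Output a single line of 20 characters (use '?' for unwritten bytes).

Fragment 1: offset=9 data="qU" -> buffer=?????????qU?????????
Fragment 2: offset=6 data="qnL" -> buffer=??????qnLqU?????????

Answer: ??????qnLqU?????????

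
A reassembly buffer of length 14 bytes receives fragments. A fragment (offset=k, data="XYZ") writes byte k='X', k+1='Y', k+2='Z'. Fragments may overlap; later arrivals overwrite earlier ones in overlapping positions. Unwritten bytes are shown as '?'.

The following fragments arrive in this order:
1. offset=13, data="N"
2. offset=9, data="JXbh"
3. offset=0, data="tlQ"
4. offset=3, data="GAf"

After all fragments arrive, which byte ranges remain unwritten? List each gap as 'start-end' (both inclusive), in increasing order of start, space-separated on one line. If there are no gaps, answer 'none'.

Fragment 1: offset=13 len=1
Fragment 2: offset=9 len=4
Fragment 3: offset=0 len=3
Fragment 4: offset=3 len=3
Gaps: 6-8

Answer: 6-8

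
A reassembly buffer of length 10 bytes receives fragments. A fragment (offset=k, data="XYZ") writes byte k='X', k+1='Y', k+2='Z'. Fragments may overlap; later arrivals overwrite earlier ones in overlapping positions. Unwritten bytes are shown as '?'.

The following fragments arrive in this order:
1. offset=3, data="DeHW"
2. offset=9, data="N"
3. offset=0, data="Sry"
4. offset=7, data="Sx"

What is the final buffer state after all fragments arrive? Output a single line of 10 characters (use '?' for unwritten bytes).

Answer: SryDeHWSxN

Derivation:
Fragment 1: offset=3 data="DeHW" -> buffer=???DeHW???
Fragment 2: offset=9 data="N" -> buffer=???DeHW??N
Fragment 3: offset=0 data="Sry" -> buffer=SryDeHW??N
Fragment 4: offset=7 data="Sx" -> buffer=SryDeHWSxN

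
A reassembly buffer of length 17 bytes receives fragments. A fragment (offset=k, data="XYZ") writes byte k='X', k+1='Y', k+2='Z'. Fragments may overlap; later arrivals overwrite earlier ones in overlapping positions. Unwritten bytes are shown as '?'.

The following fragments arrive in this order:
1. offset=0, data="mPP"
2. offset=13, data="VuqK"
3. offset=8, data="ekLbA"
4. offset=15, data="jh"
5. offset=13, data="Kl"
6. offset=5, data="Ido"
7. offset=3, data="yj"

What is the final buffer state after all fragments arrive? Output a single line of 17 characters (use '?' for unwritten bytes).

Fragment 1: offset=0 data="mPP" -> buffer=mPP??????????????
Fragment 2: offset=13 data="VuqK" -> buffer=mPP??????????VuqK
Fragment 3: offset=8 data="ekLbA" -> buffer=mPP?????ekLbAVuqK
Fragment 4: offset=15 data="jh" -> buffer=mPP?????ekLbAVujh
Fragment 5: offset=13 data="Kl" -> buffer=mPP?????ekLbAKljh
Fragment 6: offset=5 data="Ido" -> buffer=mPP??IdoekLbAKljh
Fragment 7: offset=3 data="yj" -> buffer=mPPyjIdoekLbAKljh

Answer: mPPyjIdoekLbAKljh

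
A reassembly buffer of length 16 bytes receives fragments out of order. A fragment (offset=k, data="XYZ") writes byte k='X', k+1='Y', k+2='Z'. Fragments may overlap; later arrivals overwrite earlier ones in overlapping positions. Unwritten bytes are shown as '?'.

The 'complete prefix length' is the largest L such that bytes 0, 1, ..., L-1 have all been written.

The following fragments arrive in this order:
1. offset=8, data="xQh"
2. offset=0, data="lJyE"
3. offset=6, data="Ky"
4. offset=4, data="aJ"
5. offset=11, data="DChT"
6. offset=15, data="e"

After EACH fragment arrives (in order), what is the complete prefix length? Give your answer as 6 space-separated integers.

Fragment 1: offset=8 data="xQh" -> buffer=????????xQh????? -> prefix_len=0
Fragment 2: offset=0 data="lJyE" -> buffer=lJyE????xQh????? -> prefix_len=4
Fragment 3: offset=6 data="Ky" -> buffer=lJyE??KyxQh????? -> prefix_len=4
Fragment 4: offset=4 data="aJ" -> buffer=lJyEaJKyxQh????? -> prefix_len=11
Fragment 5: offset=11 data="DChT" -> buffer=lJyEaJKyxQhDChT? -> prefix_len=15
Fragment 6: offset=15 data="e" -> buffer=lJyEaJKyxQhDChTe -> prefix_len=16

Answer: 0 4 4 11 15 16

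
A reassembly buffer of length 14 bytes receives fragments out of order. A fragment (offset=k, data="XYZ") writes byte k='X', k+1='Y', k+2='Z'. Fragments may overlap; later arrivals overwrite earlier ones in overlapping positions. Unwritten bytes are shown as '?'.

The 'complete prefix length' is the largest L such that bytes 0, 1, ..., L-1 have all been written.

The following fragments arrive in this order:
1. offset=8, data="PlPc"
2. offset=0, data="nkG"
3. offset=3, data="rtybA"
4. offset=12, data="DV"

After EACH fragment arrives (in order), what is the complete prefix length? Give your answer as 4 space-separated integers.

Fragment 1: offset=8 data="PlPc" -> buffer=????????PlPc?? -> prefix_len=0
Fragment 2: offset=0 data="nkG" -> buffer=nkG?????PlPc?? -> prefix_len=3
Fragment 3: offset=3 data="rtybA" -> buffer=nkGrtybAPlPc?? -> prefix_len=12
Fragment 4: offset=12 data="DV" -> buffer=nkGrtybAPlPcDV -> prefix_len=14

Answer: 0 3 12 14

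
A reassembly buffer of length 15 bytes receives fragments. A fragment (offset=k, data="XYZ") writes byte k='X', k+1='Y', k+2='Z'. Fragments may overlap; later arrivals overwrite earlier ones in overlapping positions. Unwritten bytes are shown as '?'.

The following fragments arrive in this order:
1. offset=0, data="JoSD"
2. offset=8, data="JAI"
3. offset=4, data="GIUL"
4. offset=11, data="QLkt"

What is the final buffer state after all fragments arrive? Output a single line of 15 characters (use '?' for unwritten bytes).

Fragment 1: offset=0 data="JoSD" -> buffer=JoSD???????????
Fragment 2: offset=8 data="JAI" -> buffer=JoSD????JAI????
Fragment 3: offset=4 data="GIUL" -> buffer=JoSDGIULJAI????
Fragment 4: offset=11 data="QLkt" -> buffer=JoSDGIULJAIQLkt

Answer: JoSDGIULJAIQLkt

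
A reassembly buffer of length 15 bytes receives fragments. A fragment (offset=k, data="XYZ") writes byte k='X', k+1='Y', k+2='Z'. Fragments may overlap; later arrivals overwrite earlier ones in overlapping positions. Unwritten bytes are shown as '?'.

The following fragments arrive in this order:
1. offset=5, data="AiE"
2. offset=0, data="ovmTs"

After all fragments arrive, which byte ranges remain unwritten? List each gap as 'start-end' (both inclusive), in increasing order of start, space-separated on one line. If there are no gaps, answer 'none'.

Fragment 1: offset=5 len=3
Fragment 2: offset=0 len=5
Gaps: 8-14

Answer: 8-14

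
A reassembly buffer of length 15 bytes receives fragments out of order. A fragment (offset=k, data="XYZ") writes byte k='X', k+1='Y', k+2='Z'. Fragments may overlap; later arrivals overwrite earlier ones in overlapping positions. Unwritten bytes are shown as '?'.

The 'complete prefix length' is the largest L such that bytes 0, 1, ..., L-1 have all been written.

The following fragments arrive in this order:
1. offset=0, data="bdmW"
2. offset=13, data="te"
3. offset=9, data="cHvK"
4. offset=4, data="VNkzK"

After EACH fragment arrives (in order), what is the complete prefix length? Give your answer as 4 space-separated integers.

Fragment 1: offset=0 data="bdmW" -> buffer=bdmW??????????? -> prefix_len=4
Fragment 2: offset=13 data="te" -> buffer=bdmW?????????te -> prefix_len=4
Fragment 3: offset=9 data="cHvK" -> buffer=bdmW?????cHvKte -> prefix_len=4
Fragment 4: offset=4 data="VNkzK" -> buffer=bdmWVNkzKcHvKte -> prefix_len=15

Answer: 4 4 4 15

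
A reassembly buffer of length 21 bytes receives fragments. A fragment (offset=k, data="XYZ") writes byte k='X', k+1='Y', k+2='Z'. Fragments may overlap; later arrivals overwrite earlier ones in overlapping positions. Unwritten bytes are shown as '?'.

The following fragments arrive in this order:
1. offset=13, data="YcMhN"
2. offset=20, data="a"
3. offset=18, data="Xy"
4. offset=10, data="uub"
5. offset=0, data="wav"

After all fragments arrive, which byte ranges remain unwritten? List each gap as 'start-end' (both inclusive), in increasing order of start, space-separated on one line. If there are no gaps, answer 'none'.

Fragment 1: offset=13 len=5
Fragment 2: offset=20 len=1
Fragment 3: offset=18 len=2
Fragment 4: offset=10 len=3
Fragment 5: offset=0 len=3
Gaps: 3-9

Answer: 3-9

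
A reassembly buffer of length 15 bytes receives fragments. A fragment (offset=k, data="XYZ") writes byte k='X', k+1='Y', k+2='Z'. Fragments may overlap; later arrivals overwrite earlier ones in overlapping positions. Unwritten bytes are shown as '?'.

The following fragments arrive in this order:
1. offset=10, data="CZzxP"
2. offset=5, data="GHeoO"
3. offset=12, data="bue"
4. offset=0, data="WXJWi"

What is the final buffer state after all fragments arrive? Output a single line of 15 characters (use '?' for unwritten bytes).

Answer: WXJWiGHeoOCZbue

Derivation:
Fragment 1: offset=10 data="CZzxP" -> buffer=??????????CZzxP
Fragment 2: offset=5 data="GHeoO" -> buffer=?????GHeoOCZzxP
Fragment 3: offset=12 data="bue" -> buffer=?????GHeoOCZbue
Fragment 4: offset=0 data="WXJWi" -> buffer=WXJWiGHeoOCZbue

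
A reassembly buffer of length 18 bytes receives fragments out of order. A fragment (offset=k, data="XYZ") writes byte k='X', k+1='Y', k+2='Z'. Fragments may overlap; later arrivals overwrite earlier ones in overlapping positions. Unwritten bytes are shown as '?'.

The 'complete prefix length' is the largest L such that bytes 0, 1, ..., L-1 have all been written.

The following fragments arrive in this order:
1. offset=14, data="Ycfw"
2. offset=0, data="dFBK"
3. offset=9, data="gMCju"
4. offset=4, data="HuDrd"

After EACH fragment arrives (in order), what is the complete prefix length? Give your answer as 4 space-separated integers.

Answer: 0 4 4 18

Derivation:
Fragment 1: offset=14 data="Ycfw" -> buffer=??????????????Ycfw -> prefix_len=0
Fragment 2: offset=0 data="dFBK" -> buffer=dFBK??????????Ycfw -> prefix_len=4
Fragment 3: offset=9 data="gMCju" -> buffer=dFBK?????gMCjuYcfw -> prefix_len=4
Fragment 4: offset=4 data="HuDrd" -> buffer=dFBKHuDrdgMCjuYcfw -> prefix_len=18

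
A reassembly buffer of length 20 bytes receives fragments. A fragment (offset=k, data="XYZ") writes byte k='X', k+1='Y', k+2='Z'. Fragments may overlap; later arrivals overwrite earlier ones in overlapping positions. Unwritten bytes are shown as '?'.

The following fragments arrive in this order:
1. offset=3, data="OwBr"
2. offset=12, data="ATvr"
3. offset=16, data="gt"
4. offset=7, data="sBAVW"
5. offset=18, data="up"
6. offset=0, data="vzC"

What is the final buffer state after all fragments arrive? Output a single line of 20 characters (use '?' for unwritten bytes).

Fragment 1: offset=3 data="OwBr" -> buffer=???OwBr?????????????
Fragment 2: offset=12 data="ATvr" -> buffer=???OwBr?????ATvr????
Fragment 3: offset=16 data="gt" -> buffer=???OwBr?????ATvrgt??
Fragment 4: offset=7 data="sBAVW" -> buffer=???OwBrsBAVWATvrgt??
Fragment 5: offset=18 data="up" -> buffer=???OwBrsBAVWATvrgtup
Fragment 6: offset=0 data="vzC" -> buffer=vzCOwBrsBAVWATvrgtup

Answer: vzCOwBrsBAVWATvrgtup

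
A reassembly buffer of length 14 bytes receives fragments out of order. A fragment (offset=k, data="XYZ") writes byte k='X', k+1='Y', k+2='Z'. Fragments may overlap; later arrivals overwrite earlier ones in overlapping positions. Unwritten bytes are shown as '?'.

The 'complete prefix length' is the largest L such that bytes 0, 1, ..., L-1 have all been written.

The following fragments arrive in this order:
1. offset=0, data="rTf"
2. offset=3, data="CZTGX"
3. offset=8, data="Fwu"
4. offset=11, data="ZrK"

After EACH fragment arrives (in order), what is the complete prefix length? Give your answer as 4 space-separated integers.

Answer: 3 8 11 14

Derivation:
Fragment 1: offset=0 data="rTf" -> buffer=rTf??????????? -> prefix_len=3
Fragment 2: offset=3 data="CZTGX" -> buffer=rTfCZTGX?????? -> prefix_len=8
Fragment 3: offset=8 data="Fwu" -> buffer=rTfCZTGXFwu??? -> prefix_len=11
Fragment 4: offset=11 data="ZrK" -> buffer=rTfCZTGXFwuZrK -> prefix_len=14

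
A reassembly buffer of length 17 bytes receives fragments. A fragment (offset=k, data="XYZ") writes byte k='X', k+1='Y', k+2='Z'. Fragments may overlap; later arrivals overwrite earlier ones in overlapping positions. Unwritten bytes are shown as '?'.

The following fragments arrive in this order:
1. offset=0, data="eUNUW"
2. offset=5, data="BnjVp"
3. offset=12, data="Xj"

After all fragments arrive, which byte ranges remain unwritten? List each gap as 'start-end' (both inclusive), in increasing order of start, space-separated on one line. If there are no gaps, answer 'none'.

Fragment 1: offset=0 len=5
Fragment 2: offset=5 len=5
Fragment 3: offset=12 len=2
Gaps: 10-11 14-16

Answer: 10-11 14-16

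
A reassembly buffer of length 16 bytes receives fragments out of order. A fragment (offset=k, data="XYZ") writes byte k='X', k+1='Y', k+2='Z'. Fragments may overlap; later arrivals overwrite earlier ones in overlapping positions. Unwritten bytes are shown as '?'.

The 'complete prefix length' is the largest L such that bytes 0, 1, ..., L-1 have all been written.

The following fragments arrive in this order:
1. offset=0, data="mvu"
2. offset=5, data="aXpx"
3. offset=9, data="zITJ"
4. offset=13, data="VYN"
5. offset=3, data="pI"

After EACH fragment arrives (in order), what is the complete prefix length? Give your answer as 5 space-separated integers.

Fragment 1: offset=0 data="mvu" -> buffer=mvu????????????? -> prefix_len=3
Fragment 2: offset=5 data="aXpx" -> buffer=mvu??aXpx??????? -> prefix_len=3
Fragment 3: offset=9 data="zITJ" -> buffer=mvu??aXpxzITJ??? -> prefix_len=3
Fragment 4: offset=13 data="VYN" -> buffer=mvu??aXpxzITJVYN -> prefix_len=3
Fragment 5: offset=3 data="pI" -> buffer=mvupIaXpxzITJVYN -> prefix_len=16

Answer: 3 3 3 3 16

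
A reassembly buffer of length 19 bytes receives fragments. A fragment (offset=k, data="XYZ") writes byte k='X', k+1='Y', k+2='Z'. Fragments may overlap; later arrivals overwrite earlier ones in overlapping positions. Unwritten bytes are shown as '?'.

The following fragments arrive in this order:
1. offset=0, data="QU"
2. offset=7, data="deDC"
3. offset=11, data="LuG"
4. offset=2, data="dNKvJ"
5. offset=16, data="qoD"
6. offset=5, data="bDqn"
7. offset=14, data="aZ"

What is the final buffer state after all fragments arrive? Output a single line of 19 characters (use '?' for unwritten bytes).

Answer: QUdNKbDqnDCLuGaZqoD

Derivation:
Fragment 1: offset=0 data="QU" -> buffer=QU?????????????????
Fragment 2: offset=7 data="deDC" -> buffer=QU?????deDC????????
Fragment 3: offset=11 data="LuG" -> buffer=QU?????deDCLuG?????
Fragment 4: offset=2 data="dNKvJ" -> buffer=QUdNKvJdeDCLuG?????
Fragment 5: offset=16 data="qoD" -> buffer=QUdNKvJdeDCLuG??qoD
Fragment 6: offset=5 data="bDqn" -> buffer=QUdNKbDqnDCLuG??qoD
Fragment 7: offset=14 data="aZ" -> buffer=QUdNKbDqnDCLuGaZqoD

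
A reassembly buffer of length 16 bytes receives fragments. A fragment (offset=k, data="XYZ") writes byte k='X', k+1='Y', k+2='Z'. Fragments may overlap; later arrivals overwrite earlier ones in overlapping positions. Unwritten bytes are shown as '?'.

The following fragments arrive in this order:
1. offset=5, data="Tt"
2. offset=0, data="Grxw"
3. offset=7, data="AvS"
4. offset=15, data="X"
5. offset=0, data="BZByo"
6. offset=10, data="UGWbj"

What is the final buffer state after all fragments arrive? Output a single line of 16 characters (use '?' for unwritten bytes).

Fragment 1: offset=5 data="Tt" -> buffer=?????Tt?????????
Fragment 2: offset=0 data="Grxw" -> buffer=Grxw?Tt?????????
Fragment 3: offset=7 data="AvS" -> buffer=Grxw?TtAvS??????
Fragment 4: offset=15 data="X" -> buffer=Grxw?TtAvS?????X
Fragment 5: offset=0 data="BZByo" -> buffer=BZByoTtAvS?????X
Fragment 6: offset=10 data="UGWbj" -> buffer=BZByoTtAvSUGWbjX

Answer: BZByoTtAvSUGWbjX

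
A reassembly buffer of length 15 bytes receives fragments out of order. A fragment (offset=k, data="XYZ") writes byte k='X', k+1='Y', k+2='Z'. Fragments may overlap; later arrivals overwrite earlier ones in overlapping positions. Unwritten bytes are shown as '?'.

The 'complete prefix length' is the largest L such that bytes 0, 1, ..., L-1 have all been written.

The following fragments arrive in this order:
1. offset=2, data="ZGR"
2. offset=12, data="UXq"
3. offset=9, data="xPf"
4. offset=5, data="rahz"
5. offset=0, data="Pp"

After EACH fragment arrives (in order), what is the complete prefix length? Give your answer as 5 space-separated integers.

Fragment 1: offset=2 data="ZGR" -> buffer=??ZGR?????????? -> prefix_len=0
Fragment 2: offset=12 data="UXq" -> buffer=??ZGR???????UXq -> prefix_len=0
Fragment 3: offset=9 data="xPf" -> buffer=??ZGR????xPfUXq -> prefix_len=0
Fragment 4: offset=5 data="rahz" -> buffer=??ZGRrahzxPfUXq -> prefix_len=0
Fragment 5: offset=0 data="Pp" -> buffer=PpZGRrahzxPfUXq -> prefix_len=15

Answer: 0 0 0 0 15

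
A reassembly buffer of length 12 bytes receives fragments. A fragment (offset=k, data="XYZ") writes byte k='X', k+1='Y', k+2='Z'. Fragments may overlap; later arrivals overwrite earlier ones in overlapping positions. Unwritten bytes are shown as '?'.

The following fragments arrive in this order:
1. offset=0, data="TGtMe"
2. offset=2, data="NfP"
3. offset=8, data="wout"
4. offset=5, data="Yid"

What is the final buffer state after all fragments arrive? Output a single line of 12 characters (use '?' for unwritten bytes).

Answer: TGNfPYidwout

Derivation:
Fragment 1: offset=0 data="TGtMe" -> buffer=TGtMe???????
Fragment 2: offset=2 data="NfP" -> buffer=TGNfP???????
Fragment 3: offset=8 data="wout" -> buffer=TGNfP???wout
Fragment 4: offset=5 data="Yid" -> buffer=TGNfPYidwout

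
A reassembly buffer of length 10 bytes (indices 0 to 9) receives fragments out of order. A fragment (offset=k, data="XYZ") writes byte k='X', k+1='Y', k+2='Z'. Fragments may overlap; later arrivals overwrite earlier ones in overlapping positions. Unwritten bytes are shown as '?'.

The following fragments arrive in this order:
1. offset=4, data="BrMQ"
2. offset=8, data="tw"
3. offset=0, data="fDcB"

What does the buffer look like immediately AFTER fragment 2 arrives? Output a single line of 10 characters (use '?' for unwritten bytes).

Answer: ????BrMQtw

Derivation:
Fragment 1: offset=4 data="BrMQ" -> buffer=????BrMQ??
Fragment 2: offset=8 data="tw" -> buffer=????BrMQtw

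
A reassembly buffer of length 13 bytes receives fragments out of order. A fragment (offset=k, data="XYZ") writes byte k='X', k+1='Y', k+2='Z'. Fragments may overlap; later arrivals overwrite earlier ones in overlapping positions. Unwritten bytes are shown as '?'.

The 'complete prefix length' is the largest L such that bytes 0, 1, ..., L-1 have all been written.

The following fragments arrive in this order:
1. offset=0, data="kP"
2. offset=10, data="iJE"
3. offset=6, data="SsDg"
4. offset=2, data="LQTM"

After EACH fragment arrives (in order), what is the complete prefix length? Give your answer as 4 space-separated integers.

Fragment 1: offset=0 data="kP" -> buffer=kP??????????? -> prefix_len=2
Fragment 2: offset=10 data="iJE" -> buffer=kP????????iJE -> prefix_len=2
Fragment 3: offset=6 data="SsDg" -> buffer=kP????SsDgiJE -> prefix_len=2
Fragment 4: offset=2 data="LQTM" -> buffer=kPLQTMSsDgiJE -> prefix_len=13

Answer: 2 2 2 13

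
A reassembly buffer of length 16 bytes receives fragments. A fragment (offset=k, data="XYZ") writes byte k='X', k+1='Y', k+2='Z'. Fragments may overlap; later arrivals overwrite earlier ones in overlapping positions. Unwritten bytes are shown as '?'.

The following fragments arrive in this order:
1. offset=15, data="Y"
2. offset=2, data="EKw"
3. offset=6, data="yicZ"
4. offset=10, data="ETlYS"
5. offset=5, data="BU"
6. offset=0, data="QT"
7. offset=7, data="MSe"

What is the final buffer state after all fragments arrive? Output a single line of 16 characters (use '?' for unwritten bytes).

Fragment 1: offset=15 data="Y" -> buffer=???????????????Y
Fragment 2: offset=2 data="EKw" -> buffer=??EKw??????????Y
Fragment 3: offset=6 data="yicZ" -> buffer=??EKw?yicZ?????Y
Fragment 4: offset=10 data="ETlYS" -> buffer=??EKw?yicZETlYSY
Fragment 5: offset=5 data="BU" -> buffer=??EKwBUicZETlYSY
Fragment 6: offset=0 data="QT" -> buffer=QTEKwBUicZETlYSY
Fragment 7: offset=7 data="MSe" -> buffer=QTEKwBUMSeETlYSY

Answer: QTEKwBUMSeETlYSY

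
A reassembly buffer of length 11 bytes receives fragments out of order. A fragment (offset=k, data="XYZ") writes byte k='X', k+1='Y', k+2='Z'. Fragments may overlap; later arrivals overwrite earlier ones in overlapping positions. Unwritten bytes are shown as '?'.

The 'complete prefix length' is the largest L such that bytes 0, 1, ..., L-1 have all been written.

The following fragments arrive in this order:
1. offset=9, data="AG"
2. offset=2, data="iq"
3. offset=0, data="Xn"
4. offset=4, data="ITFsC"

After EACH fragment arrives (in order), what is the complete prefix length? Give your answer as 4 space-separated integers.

Fragment 1: offset=9 data="AG" -> buffer=?????????AG -> prefix_len=0
Fragment 2: offset=2 data="iq" -> buffer=??iq?????AG -> prefix_len=0
Fragment 3: offset=0 data="Xn" -> buffer=Xniq?????AG -> prefix_len=4
Fragment 4: offset=4 data="ITFsC" -> buffer=XniqITFsCAG -> prefix_len=11

Answer: 0 0 4 11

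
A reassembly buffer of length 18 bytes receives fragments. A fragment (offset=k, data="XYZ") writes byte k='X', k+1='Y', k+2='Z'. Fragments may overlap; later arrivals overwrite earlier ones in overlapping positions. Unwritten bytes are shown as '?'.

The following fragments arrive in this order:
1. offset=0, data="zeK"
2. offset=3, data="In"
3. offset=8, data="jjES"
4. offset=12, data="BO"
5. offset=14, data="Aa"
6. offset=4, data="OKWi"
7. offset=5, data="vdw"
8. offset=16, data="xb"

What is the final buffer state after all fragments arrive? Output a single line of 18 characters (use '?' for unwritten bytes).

Answer: zeKIOvdwjjESBOAaxb

Derivation:
Fragment 1: offset=0 data="zeK" -> buffer=zeK???????????????
Fragment 2: offset=3 data="In" -> buffer=zeKIn?????????????
Fragment 3: offset=8 data="jjES" -> buffer=zeKIn???jjES??????
Fragment 4: offset=12 data="BO" -> buffer=zeKIn???jjESBO????
Fragment 5: offset=14 data="Aa" -> buffer=zeKIn???jjESBOAa??
Fragment 6: offset=4 data="OKWi" -> buffer=zeKIOKWijjESBOAa??
Fragment 7: offset=5 data="vdw" -> buffer=zeKIOvdwjjESBOAa??
Fragment 8: offset=16 data="xb" -> buffer=zeKIOvdwjjESBOAaxb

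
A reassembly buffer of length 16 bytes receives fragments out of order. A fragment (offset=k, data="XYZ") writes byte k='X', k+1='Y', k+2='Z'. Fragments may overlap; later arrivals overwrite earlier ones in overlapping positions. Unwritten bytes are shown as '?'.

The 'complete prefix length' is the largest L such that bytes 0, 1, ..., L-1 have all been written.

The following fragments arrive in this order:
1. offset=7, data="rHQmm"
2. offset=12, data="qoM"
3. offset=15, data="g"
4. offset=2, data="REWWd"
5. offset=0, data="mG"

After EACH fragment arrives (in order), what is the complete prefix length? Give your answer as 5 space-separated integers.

Answer: 0 0 0 0 16

Derivation:
Fragment 1: offset=7 data="rHQmm" -> buffer=???????rHQmm???? -> prefix_len=0
Fragment 2: offset=12 data="qoM" -> buffer=???????rHQmmqoM? -> prefix_len=0
Fragment 3: offset=15 data="g" -> buffer=???????rHQmmqoMg -> prefix_len=0
Fragment 4: offset=2 data="REWWd" -> buffer=??REWWdrHQmmqoMg -> prefix_len=0
Fragment 5: offset=0 data="mG" -> buffer=mGREWWdrHQmmqoMg -> prefix_len=16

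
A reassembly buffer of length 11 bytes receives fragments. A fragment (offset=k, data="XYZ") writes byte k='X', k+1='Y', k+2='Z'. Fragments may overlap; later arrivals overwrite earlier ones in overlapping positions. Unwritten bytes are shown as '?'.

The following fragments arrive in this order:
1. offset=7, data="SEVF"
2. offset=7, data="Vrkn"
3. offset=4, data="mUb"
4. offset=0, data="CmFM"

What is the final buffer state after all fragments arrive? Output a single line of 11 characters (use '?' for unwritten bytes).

Fragment 1: offset=7 data="SEVF" -> buffer=???????SEVF
Fragment 2: offset=7 data="Vrkn" -> buffer=???????Vrkn
Fragment 3: offset=4 data="mUb" -> buffer=????mUbVrkn
Fragment 4: offset=0 data="CmFM" -> buffer=CmFMmUbVrkn

Answer: CmFMmUbVrkn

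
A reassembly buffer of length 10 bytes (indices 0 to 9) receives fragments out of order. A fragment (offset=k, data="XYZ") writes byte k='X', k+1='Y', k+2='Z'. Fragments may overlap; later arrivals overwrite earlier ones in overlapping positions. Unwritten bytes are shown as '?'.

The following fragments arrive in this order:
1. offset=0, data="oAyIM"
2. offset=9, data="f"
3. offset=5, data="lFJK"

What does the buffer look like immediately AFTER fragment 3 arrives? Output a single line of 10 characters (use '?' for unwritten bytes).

Answer: oAyIMlFJKf

Derivation:
Fragment 1: offset=0 data="oAyIM" -> buffer=oAyIM?????
Fragment 2: offset=9 data="f" -> buffer=oAyIM????f
Fragment 3: offset=5 data="lFJK" -> buffer=oAyIMlFJKf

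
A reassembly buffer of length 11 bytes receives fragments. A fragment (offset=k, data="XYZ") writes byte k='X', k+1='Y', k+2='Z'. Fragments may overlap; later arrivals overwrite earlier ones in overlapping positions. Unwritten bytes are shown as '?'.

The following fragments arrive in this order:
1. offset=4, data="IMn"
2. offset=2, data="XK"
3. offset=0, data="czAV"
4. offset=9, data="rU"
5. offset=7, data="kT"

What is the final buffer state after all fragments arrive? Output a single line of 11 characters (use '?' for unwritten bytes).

Fragment 1: offset=4 data="IMn" -> buffer=????IMn????
Fragment 2: offset=2 data="XK" -> buffer=??XKIMn????
Fragment 3: offset=0 data="czAV" -> buffer=czAVIMn????
Fragment 4: offset=9 data="rU" -> buffer=czAVIMn??rU
Fragment 5: offset=7 data="kT" -> buffer=czAVIMnkTrU

Answer: czAVIMnkTrU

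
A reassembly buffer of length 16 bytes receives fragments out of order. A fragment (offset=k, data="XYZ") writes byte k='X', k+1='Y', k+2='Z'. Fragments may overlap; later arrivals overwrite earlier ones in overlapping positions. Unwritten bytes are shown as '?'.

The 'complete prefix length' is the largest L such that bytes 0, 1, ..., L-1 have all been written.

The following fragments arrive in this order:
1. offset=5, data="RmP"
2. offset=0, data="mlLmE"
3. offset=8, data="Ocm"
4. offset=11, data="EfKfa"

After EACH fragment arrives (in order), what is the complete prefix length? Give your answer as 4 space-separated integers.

Fragment 1: offset=5 data="RmP" -> buffer=?????RmP???????? -> prefix_len=0
Fragment 2: offset=0 data="mlLmE" -> buffer=mlLmERmP???????? -> prefix_len=8
Fragment 3: offset=8 data="Ocm" -> buffer=mlLmERmPOcm????? -> prefix_len=11
Fragment 4: offset=11 data="EfKfa" -> buffer=mlLmERmPOcmEfKfa -> prefix_len=16

Answer: 0 8 11 16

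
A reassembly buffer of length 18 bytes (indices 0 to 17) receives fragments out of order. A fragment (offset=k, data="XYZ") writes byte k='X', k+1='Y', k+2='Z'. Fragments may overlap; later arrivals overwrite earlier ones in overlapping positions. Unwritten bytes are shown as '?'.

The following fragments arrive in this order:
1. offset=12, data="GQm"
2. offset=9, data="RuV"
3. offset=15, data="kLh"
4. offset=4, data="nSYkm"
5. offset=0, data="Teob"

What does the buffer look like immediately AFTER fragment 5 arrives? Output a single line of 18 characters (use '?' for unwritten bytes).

Fragment 1: offset=12 data="GQm" -> buffer=????????????GQm???
Fragment 2: offset=9 data="RuV" -> buffer=?????????RuVGQm???
Fragment 3: offset=15 data="kLh" -> buffer=?????????RuVGQmkLh
Fragment 4: offset=4 data="nSYkm" -> buffer=????nSYkmRuVGQmkLh
Fragment 5: offset=0 data="Teob" -> buffer=TeobnSYkmRuVGQmkLh

Answer: TeobnSYkmRuVGQmkLh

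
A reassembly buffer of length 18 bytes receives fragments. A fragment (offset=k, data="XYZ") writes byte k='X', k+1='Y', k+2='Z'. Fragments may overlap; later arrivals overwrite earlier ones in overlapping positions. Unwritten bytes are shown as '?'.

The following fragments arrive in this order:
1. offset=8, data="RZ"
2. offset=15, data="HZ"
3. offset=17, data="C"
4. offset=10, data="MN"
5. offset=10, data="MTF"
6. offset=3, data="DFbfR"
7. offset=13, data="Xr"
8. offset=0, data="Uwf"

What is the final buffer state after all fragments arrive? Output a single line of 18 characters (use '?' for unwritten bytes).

Fragment 1: offset=8 data="RZ" -> buffer=????????RZ????????
Fragment 2: offset=15 data="HZ" -> buffer=????????RZ?????HZ?
Fragment 3: offset=17 data="C" -> buffer=????????RZ?????HZC
Fragment 4: offset=10 data="MN" -> buffer=????????RZMN???HZC
Fragment 5: offset=10 data="MTF" -> buffer=????????RZMTF??HZC
Fragment 6: offset=3 data="DFbfR" -> buffer=???DFbfRRZMTF??HZC
Fragment 7: offset=13 data="Xr" -> buffer=???DFbfRRZMTFXrHZC
Fragment 8: offset=0 data="Uwf" -> buffer=UwfDFbfRRZMTFXrHZC

Answer: UwfDFbfRRZMTFXrHZC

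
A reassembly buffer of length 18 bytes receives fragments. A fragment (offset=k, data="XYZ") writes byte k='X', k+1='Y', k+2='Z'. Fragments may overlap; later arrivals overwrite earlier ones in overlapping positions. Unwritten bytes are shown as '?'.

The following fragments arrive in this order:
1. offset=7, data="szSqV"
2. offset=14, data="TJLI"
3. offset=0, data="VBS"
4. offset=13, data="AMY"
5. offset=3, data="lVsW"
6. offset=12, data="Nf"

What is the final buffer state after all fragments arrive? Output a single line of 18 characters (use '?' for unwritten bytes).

Fragment 1: offset=7 data="szSqV" -> buffer=???????szSqV??????
Fragment 2: offset=14 data="TJLI" -> buffer=???????szSqV??TJLI
Fragment 3: offset=0 data="VBS" -> buffer=VBS????szSqV??TJLI
Fragment 4: offset=13 data="AMY" -> buffer=VBS????szSqV?AMYLI
Fragment 5: offset=3 data="lVsW" -> buffer=VBSlVsWszSqV?AMYLI
Fragment 6: offset=12 data="Nf" -> buffer=VBSlVsWszSqVNfMYLI

Answer: VBSlVsWszSqVNfMYLI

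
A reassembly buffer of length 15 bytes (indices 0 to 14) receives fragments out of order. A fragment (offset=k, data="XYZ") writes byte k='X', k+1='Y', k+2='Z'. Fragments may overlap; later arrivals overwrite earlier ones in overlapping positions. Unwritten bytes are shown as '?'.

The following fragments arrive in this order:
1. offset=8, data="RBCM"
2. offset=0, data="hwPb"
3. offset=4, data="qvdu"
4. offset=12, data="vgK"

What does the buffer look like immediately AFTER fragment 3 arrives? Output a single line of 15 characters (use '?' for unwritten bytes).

Answer: hwPbqvduRBCM???

Derivation:
Fragment 1: offset=8 data="RBCM" -> buffer=????????RBCM???
Fragment 2: offset=0 data="hwPb" -> buffer=hwPb????RBCM???
Fragment 3: offset=4 data="qvdu" -> buffer=hwPbqvduRBCM???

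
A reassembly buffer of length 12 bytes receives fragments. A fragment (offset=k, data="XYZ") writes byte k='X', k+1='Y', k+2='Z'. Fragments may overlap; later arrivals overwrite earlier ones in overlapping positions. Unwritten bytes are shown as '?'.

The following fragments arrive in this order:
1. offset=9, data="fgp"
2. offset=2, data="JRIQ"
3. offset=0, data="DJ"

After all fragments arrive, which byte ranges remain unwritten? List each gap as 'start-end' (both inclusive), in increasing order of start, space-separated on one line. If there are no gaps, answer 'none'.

Fragment 1: offset=9 len=3
Fragment 2: offset=2 len=4
Fragment 3: offset=0 len=2
Gaps: 6-8

Answer: 6-8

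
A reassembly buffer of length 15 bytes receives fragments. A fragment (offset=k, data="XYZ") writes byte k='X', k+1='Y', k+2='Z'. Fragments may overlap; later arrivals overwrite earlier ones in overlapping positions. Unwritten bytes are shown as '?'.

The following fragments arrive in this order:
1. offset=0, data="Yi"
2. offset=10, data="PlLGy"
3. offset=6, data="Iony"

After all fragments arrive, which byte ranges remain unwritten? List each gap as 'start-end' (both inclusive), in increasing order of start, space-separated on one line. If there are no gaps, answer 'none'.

Fragment 1: offset=0 len=2
Fragment 2: offset=10 len=5
Fragment 3: offset=6 len=4
Gaps: 2-5

Answer: 2-5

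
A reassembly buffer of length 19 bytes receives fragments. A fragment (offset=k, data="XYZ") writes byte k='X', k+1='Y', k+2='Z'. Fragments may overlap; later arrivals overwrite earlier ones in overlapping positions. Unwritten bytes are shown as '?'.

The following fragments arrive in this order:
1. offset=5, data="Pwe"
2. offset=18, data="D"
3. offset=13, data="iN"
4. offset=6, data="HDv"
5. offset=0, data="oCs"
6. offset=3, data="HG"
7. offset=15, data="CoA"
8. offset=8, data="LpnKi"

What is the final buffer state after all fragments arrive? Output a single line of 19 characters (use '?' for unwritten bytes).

Answer: oCsHGPHDLpnKiiNCoAD

Derivation:
Fragment 1: offset=5 data="Pwe" -> buffer=?????Pwe???????????
Fragment 2: offset=18 data="D" -> buffer=?????Pwe??????????D
Fragment 3: offset=13 data="iN" -> buffer=?????Pwe?????iN???D
Fragment 4: offset=6 data="HDv" -> buffer=?????PHDv????iN???D
Fragment 5: offset=0 data="oCs" -> buffer=oCs??PHDv????iN???D
Fragment 6: offset=3 data="HG" -> buffer=oCsHGPHDv????iN???D
Fragment 7: offset=15 data="CoA" -> buffer=oCsHGPHDv????iNCoAD
Fragment 8: offset=8 data="LpnKi" -> buffer=oCsHGPHDLpnKiiNCoAD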